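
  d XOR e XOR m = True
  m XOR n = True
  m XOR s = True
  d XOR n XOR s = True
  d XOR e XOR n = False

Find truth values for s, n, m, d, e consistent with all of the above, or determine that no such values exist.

s: False, n: False, m: True, d: True, e: True

d XOR e XOR m = T XOR T XOR T = True ✓
m XOR n = T XOR F = True ✓
m XOR s = T XOR F = True ✓
d XOR n XOR s = T XOR F XOR F = True ✓
d XOR e XOR n = T XOR T XOR F = False ✓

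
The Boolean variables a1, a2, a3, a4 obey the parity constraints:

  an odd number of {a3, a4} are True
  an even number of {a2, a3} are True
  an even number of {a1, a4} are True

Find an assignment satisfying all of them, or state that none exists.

a1: False, a2: True, a3: True, a4: False

{a3, a4}: 1 true → odd ✓
{a2, a3}: 2 true → even ✓
{a1, a4}: 0 true → even ✓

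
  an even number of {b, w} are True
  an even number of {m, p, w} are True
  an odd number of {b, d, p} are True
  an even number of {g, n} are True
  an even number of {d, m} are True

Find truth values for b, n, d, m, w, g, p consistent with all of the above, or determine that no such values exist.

Adding constraints 1, 2, 3, 5 mod 2: every variable appears an even number of times on the left, so the left side is 0.
But the right sides sum to 1 (mod 2). 0 ≠ 1 — the system is inconsistent.

Unsatisfiable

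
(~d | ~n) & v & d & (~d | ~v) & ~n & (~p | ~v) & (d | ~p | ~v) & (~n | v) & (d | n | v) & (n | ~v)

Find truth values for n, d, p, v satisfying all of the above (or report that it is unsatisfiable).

Unsatisfiable — no assignment works.

Case n = True:
  Clause (~n) is falsified — contradiction.
Case n = False:
  (v) forces v = True.
  Clause (n | ~v) is falsified — contradiction.
Both cases fail, so the formula is unsatisfiable.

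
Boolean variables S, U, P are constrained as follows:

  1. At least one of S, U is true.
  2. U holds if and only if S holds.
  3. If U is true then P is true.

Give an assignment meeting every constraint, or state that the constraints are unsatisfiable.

S=T, U=T, P=T

  (1) {S, U}: 2 true — at least one ✓
  (2) U=T, S=T — same ✓
  (3) U=T ⇒ P: T ✓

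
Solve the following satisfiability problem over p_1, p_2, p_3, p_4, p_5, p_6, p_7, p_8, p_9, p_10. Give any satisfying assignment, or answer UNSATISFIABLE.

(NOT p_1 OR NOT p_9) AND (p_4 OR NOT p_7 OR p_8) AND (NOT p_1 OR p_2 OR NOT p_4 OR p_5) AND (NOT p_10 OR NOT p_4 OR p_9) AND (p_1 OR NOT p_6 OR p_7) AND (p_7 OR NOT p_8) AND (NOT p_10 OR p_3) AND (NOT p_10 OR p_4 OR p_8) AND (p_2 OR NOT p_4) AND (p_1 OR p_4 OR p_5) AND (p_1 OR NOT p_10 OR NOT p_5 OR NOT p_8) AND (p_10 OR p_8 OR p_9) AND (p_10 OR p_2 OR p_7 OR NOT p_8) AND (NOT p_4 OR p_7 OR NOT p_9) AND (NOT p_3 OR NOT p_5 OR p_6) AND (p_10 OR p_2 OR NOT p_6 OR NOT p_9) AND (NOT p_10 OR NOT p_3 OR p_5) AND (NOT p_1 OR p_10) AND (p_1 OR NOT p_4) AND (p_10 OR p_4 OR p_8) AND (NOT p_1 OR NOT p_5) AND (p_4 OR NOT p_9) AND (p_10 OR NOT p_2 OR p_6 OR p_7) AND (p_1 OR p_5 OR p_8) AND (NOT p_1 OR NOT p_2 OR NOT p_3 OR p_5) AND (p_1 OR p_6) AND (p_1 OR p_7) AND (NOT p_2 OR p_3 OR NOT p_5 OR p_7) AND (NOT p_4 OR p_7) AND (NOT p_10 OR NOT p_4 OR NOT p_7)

p_1 = False, p_2 = True, p_3 = False, p_4 = False, p_5 = True, p_6 = True, p_7 = True, p_8 = True, p_9 = False, p_10 = False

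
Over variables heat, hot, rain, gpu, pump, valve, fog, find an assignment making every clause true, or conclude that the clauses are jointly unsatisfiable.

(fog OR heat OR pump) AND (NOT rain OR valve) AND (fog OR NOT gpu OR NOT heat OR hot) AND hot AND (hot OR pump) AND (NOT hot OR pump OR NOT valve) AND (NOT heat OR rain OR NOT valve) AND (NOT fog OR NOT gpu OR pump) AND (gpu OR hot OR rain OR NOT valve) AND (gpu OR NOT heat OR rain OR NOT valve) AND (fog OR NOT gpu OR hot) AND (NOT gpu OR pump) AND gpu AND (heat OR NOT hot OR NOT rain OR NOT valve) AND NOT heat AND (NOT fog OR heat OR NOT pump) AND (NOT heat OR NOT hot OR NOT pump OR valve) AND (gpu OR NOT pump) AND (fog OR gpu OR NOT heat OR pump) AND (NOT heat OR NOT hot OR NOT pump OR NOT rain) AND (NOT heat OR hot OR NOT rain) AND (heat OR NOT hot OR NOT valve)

Unit clause (hot) forces hot = True.
Unit clause (gpu) forces gpu = True.
Unit clause (NOT heat) forces heat = False.
In (heat OR NOT hot OR NOT valve) only NOT valve is left, so valve = False.
In (NOT rain OR valve) only NOT rain is left, so rain = False.
In (NOT gpu OR pump) only pump is left, so pump = True.
In (NOT fog OR heat OR NOT pump) only NOT fog is left, so fog = False.
All clauses satisfied.

heat = False; hot = True; rain = False; gpu = True; pump = True; valve = False; fog = False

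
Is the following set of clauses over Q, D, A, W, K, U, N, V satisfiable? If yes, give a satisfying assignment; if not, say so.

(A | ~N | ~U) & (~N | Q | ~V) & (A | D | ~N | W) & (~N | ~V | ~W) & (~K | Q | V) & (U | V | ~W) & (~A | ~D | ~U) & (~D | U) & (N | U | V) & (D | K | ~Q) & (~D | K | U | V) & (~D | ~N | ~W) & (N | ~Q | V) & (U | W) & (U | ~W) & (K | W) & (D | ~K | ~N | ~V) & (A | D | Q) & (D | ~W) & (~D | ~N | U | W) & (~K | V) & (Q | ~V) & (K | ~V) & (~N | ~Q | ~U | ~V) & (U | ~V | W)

Q=T, D=F, A=F, W=F, K=T, U=T, N=F, V=T

Set Q = True.
Set D = False.
  then (D | K | ~Q) forces K = True.
  then (D | ~W) forces W = False.
  then (~K | V) forces V = True.
  then (U | ~V | W) forces U = True.
  then (D | ~K | ~N | ~V) forces N = False.
Set A = False.
All clauses satisfied.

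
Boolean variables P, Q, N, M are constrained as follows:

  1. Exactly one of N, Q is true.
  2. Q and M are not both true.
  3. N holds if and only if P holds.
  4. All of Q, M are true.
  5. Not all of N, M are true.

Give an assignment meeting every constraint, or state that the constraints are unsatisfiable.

No satisfying assignment exists.

Case M = True:
  (2) with M=T forces Q = False.
  Constraint (4) is violated (Q=F) — contradiction.
Case M = False:
  Constraint (4) is violated (M=F) — contradiction.
Both cases fail — unsatisfiable.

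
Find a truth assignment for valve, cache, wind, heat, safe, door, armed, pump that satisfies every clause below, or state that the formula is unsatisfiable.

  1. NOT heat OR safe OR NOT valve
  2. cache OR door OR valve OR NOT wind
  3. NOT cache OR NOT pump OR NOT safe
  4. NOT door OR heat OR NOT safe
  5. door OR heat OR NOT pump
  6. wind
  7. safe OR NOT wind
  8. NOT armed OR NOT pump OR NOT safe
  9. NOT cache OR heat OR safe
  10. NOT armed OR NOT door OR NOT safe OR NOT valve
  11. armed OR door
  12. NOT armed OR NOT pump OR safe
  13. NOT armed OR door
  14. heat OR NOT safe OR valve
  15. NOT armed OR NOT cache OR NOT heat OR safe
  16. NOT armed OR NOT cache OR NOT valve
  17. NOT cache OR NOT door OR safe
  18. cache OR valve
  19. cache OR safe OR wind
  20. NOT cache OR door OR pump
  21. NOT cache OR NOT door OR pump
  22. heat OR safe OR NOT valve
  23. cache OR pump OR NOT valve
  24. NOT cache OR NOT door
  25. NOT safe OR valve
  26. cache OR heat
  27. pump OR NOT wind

Unit clause (wind) forces wind = True.
In (safe OR NOT wind) only safe is left, so safe = True.
In (NOT safe OR valve) only valve is left, so valve = True.
In (pump OR NOT wind) only pump is left, so pump = True.
In (NOT cache OR NOT pump OR NOT safe) only NOT cache is left, so cache = False.
In (NOT armed OR NOT pump OR NOT safe) only NOT armed is left, so armed = False.
In (armed OR door) only door is left, so door = True.
In (cache OR heat) only heat is left, so heat = True.
All clauses satisfied.

valve: True; cache: False; wind: True; heat: True; safe: True; door: True; armed: False; pump: True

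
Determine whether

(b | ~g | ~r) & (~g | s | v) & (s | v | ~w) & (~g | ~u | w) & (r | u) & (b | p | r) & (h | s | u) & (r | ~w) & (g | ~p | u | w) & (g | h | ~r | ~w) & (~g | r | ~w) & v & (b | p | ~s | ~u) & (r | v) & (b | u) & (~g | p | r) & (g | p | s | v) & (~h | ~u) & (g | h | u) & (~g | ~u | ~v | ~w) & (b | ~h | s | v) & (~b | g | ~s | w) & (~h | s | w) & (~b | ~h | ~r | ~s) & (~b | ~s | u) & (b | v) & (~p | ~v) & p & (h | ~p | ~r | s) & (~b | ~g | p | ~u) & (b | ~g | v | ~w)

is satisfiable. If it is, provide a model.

No satisfying assignment exists.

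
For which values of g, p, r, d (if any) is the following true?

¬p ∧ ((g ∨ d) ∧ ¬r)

g=T, p=F, r=F, d=F

  ¬p = True
  (g ∨ d) ∧ ¬r = True
    g ∨ d = True
    ¬r = True
Both conjuncts True, so the formula holds.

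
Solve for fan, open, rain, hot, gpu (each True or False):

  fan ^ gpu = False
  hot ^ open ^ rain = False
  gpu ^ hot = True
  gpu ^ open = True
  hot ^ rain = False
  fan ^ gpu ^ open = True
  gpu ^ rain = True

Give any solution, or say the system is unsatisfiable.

Unsatisfiable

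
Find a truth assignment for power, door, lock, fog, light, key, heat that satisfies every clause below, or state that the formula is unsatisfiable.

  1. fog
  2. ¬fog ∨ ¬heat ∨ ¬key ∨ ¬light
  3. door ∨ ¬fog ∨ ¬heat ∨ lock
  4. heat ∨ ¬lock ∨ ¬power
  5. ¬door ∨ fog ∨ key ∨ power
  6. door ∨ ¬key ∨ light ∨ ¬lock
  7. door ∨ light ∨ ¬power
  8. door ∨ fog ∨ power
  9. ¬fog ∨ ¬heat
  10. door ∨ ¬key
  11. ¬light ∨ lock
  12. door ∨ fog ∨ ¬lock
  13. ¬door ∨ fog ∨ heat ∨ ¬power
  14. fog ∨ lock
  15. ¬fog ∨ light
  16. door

power = False, door = True, lock = True, fog = True, light = True, key = True, heat = False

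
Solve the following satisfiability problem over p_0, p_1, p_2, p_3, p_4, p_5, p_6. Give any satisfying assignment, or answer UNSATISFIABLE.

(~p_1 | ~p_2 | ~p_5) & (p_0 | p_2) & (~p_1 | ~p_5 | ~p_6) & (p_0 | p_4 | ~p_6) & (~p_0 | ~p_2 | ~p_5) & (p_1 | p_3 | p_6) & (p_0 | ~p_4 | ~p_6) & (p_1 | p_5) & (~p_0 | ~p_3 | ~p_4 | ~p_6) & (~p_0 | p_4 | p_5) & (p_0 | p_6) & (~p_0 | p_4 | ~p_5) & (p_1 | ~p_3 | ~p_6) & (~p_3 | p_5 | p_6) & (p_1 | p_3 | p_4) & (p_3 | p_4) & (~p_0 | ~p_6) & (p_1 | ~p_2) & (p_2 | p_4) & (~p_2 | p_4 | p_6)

Try p_0 = False:
  (p_0 | p_2) forces p_2 = True.
  (p_0 | p_6) forces p_6 = True.
  (p_0 | p_4 | ~p_6) forces p_4 = True.
  clause (p_0 | ~p_4 | ~p_6) is falsified — backtrack.
So p_0 = True.
  then (~p_0 | ~p_6) forces p_6 = False.
Set p_1 = False.
  then (p_1 | p_3 | p_6) forces p_3 = True.
  then (p_1 | p_5) forces p_5 = True.
  then (~p_0 | p_4 | ~p_5) forces p_4 = True.
  then (p_1 | ~p_2) forces p_2 = False.
All clauses satisfied.

p_0 = True, p_1 = False, p_2 = False, p_3 = True, p_4 = True, p_5 = True, p_6 = False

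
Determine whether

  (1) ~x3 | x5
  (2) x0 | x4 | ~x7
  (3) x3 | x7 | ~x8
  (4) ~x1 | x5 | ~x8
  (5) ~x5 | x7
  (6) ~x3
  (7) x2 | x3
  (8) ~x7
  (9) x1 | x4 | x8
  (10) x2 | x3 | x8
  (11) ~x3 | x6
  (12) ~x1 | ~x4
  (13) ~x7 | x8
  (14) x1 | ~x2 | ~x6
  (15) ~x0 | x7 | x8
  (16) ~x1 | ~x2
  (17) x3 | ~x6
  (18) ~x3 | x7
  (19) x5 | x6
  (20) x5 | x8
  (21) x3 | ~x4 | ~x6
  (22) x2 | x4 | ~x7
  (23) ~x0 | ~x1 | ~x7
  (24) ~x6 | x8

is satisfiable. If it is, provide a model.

Case x7 = True:
  Clause (~x7) is falsified — contradiction.
Case x7 = False:
  (~x5 | x7) forces x5 = False.
  (~x3 | x5) forces x3 = False.
  (x3 | x7 | ~x8) forces x8 = False.
  Clause (x5 | x8) is falsified — contradiction.
Both cases fail, so the formula is unsatisfiable.

The formula is unsatisfiable.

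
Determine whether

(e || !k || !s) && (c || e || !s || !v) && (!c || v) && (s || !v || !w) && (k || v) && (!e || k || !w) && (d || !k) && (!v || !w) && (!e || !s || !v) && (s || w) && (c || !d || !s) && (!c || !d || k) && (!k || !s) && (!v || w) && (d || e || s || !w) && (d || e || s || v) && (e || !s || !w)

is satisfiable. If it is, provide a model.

e=F, k=T, d=T, w=T, v=F, c=F, s=F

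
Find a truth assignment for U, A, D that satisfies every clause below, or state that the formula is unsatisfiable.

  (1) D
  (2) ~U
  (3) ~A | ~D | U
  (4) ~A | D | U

Unit clause (D) forces D = True.
Unit clause (~U) forces U = False.
In (~A | ~D | U) only ~A is left, so A = False.
All clauses satisfied.

U=F, A=F, D=T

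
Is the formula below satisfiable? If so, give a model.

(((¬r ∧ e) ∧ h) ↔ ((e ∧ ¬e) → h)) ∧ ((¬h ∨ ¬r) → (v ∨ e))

h: True, v: True, e: True, r: False

  ((¬r ∧ e) ∧ h) ↔ ((e ∧ ¬e) → h) = True
    (¬r ∧ e) ∧ h = True
      ¬r ∧ e = True
        ¬r = True
    (e ∧ ¬e) → h = True
      e ∧ ¬e = False
        ¬e = False
  (¬h ∨ ¬r) → (v ∨ e) = True
    ¬h ∨ ¬r = True
      ¬h = False
      ¬r = True
    v ∨ e = True
Both conjuncts True, so the formula holds.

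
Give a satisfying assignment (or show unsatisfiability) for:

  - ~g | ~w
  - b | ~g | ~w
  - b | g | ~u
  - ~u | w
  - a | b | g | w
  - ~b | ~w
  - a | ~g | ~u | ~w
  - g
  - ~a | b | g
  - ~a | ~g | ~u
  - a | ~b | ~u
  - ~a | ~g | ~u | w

Unit clause (g) forces g = True.
In (~g | ~w) only ~w is left, so w = False.
In (~u | w) only ~u is left, so u = False.
Set b = False.
Set a = False.
All clauses satisfied.

b: False, u: False, g: True, a: False, w: False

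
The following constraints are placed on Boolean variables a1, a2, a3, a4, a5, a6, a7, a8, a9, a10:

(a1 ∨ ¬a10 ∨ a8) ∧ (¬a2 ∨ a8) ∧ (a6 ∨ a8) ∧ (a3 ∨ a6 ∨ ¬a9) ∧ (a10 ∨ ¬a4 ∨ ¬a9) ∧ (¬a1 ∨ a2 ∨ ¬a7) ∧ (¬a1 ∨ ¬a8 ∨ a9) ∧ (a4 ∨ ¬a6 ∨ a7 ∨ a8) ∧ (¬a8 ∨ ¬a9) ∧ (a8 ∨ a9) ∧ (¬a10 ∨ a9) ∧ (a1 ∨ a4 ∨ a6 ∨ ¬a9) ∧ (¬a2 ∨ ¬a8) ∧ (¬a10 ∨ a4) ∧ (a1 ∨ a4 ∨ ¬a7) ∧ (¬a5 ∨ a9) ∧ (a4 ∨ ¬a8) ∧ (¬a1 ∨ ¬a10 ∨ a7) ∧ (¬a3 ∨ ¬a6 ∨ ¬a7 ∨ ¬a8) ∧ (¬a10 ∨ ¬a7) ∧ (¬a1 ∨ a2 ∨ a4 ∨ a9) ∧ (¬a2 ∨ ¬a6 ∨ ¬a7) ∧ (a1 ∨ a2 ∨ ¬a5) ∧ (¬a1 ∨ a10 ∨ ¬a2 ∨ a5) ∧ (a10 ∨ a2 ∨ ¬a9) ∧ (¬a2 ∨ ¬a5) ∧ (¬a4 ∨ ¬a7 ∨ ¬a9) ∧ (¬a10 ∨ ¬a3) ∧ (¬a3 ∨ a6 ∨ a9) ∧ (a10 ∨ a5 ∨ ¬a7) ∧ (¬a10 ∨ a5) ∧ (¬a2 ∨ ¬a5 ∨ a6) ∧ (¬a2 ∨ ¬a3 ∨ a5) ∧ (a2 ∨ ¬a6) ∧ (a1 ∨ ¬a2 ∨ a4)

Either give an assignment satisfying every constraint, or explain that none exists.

Set a1 = False.
Set a2 = False.
  then (a1 ∨ a2 ∨ ¬a5) forces a5 = False.
  then (¬a10 ∨ a5) forces a10 = False.
  then (a2 ∨ ¬a6) forces a6 = False.
  then (a6 ∨ a8) forces a8 = True.
  then (¬a8 ∨ ¬a9) forces a9 = False.
  then (a4 ∨ ¬a8) forces a4 = True.
  then (¬a3 ∨ a6 ∨ a9) forces a3 = False.
  then (a10 ∨ a5 ∨ ¬a7) forces a7 = False.
All clauses satisfied.

a1 = False, a2 = False, a3 = False, a4 = True, a5 = False, a6 = False, a7 = False, a8 = True, a9 = False, a10 = False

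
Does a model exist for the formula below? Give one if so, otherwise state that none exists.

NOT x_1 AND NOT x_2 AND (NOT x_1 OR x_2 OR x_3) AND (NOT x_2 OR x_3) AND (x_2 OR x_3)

x_1=F, x_2=F, x_3=T

Unit clause (NOT x_1) forces x_1 = False.
Unit clause (NOT x_2) forces x_2 = False.
In (x_2 OR x_3) only x_3 is left, so x_3 = True.
Check each clause:
  (NOT x_1): NOT x_1 holds.
  (NOT x_2): NOT x_2 holds.
  (NOT x_1 OR x_2 OR x_3): NOT x_1 holds.
  (NOT x_2 OR x_3): NOT x_2 holds.
  (x_2 OR x_3): x_3 holds.
All clauses satisfied.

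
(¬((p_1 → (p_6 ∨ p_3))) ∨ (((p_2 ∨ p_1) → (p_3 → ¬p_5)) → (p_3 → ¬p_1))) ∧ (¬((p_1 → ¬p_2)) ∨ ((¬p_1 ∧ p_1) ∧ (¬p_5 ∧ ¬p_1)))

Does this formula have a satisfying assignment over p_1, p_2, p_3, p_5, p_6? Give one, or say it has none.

p_1: True, p_2: True, p_3: False, p_5: False, p_6: False

  ¬((p_1 → (p_6 ∨ p_3))) ∨ (((p_2 ∨ p_1) → (p_3 → ¬p_5)) → (p_3 → ¬p_1)) = True
    ¬((p_1 → (p_6 ∨ p_3))) = True
      p_1 → (p_6 ∨ p_3) = False
        p_6 ∨ p_3 = False
    ((p_2 ∨ p_1) → (p_3 → ¬p_5)) → (p_3 → ¬p_1) = True
      (p_2 ∨ p_1) → (p_3 → ¬p_5) = True
        p_2 ∨ p_1 = True
        p_3 → ¬p_5 = True
          ¬p_5 = True
      p_3 → ¬p_1 = True
        ¬p_1 = False
  ¬((p_1 → ¬p_2)) ∨ ((¬p_1 ∧ p_1) ∧ (¬p_5 ∧ ¬p_1)) = True
    ¬((p_1 → ¬p_2)) = True
      p_1 → ¬p_2 = False
        ¬p_2 = False
    (¬p_1 ∧ p_1) ∧ (¬p_5 ∧ ¬p_1) = False
      ¬p_1 ∧ p_1 = False
        ¬p_1 = False
      ¬p_5 ∧ ¬p_1 = False
        ¬p_5 = True
        ¬p_1 = False
Both conjuncts True, so the formula holds.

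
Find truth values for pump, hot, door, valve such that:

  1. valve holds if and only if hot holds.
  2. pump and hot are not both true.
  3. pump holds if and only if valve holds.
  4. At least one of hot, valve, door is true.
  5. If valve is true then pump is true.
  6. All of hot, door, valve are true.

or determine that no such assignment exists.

No satisfying assignment exists.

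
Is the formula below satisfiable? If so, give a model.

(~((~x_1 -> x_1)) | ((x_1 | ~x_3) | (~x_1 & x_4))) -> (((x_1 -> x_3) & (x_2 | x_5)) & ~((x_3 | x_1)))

x_1=F, x_2=T, x_3=F, x_4=T, x_5=T

  (~((~x_1 -> x_1)) | ((x_1 | ~x_3) | (~x_1 & x_4))) -> (((x_1 -> x_3) & (x_2 | x_5)) & ~((x_3 | x_1))) = True
    ~((~x_1 -> x_1)) | ((x_1 | ~x_3) | (~x_1 & x_4)) = True
      ~((~x_1 -> x_1)) = True
        ~x_1 -> x_1 = False
          ~x_1 = True
      (x_1 | ~x_3) | (~x_1 & x_4) = True
        x_1 | ~x_3 = True
          ~x_3 = True
        ~x_1 & x_4 = True
          ~x_1 = True
    ((x_1 -> x_3) & (x_2 | x_5)) & ~((x_3 | x_1)) = True
      (x_1 -> x_3) & (x_2 | x_5) = True
        x_1 -> x_3 = True
        x_2 | x_5 = True
      ~((x_3 | x_1)) = True
        x_3 | x_1 = False
The formula evaluates to True.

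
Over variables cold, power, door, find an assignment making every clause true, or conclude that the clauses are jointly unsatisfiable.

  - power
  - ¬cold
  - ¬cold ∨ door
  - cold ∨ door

cold=F; power=T; door=T

Unit clause (power) forces power = True.
Unit clause (¬cold) forces cold = False.
In (cold ∨ door) only door is left, so door = True.
All clauses satisfied.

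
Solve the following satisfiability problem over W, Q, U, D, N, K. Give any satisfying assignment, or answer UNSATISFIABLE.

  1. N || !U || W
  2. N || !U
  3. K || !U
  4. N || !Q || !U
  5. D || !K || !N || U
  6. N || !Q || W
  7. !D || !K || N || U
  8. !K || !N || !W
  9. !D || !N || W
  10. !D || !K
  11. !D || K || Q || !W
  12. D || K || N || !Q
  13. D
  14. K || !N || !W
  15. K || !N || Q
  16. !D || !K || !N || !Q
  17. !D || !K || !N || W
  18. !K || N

Unit clause (D) forces D = True.
In (!D || !K) only !K is left, so K = False.
In (K || !U) only !U is left, so U = False.
Set W = False.
  then (!D || !N || W) forces N = False.
  then (N || !Q || W) forces Q = False.
All clauses satisfied.

W=F, Q=F, U=F, D=T, N=F, K=F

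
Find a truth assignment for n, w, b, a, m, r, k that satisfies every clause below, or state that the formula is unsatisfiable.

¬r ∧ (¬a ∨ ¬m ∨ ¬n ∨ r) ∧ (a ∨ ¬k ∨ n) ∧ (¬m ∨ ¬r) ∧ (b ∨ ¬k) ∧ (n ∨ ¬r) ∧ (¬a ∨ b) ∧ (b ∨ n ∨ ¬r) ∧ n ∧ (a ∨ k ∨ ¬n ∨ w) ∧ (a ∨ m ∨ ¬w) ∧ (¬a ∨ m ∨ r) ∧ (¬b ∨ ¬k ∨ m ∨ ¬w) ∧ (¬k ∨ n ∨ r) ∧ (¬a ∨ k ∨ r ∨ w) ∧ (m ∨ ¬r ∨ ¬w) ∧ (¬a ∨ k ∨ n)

Unit clause (¬r) forces r = False.
Unit clause (n) forces n = True.
Set w = True.
Set b = False.
  then (b ∨ ¬k) forces k = False.
  then (¬a ∨ b) forces a = False.
  then (a ∨ m ∨ ¬w) forces m = True.
All clauses satisfied.

n = True, w = True, b = False, a = False, m = True, r = False, k = False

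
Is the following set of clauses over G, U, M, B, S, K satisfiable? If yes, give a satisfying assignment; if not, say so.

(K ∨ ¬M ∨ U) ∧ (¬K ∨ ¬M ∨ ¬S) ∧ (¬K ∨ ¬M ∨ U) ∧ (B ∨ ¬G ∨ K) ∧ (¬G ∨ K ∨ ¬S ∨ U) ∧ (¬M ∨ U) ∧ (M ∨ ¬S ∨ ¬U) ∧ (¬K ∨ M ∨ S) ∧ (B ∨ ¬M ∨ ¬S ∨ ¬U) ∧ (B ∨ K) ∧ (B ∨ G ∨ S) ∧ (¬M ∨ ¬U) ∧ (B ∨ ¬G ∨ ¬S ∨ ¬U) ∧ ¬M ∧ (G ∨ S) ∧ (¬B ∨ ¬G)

G = True, U = False, M = False, B = False, S = True, K = True

Unit clause (¬M) forces M = False.
Set G = True.
  then (¬B ∨ ¬G) forces B = False.
  then (B ∨ ¬G ∨ K) forces K = True.
  then (¬K ∨ M ∨ S) forces S = True.
  then (B ∨ ¬G ∨ ¬S ∨ ¬U) forces U = False.
All clauses satisfied.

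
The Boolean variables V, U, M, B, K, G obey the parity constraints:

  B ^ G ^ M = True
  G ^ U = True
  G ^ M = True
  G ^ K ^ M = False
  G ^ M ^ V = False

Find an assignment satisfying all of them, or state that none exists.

V=T; U=T; M=T; B=F; K=T; G=F

B ^ G ^ M = F ^ F ^ T = True ✓
G ^ U = F ^ T = True ✓
G ^ M = F ^ T = True ✓
G ^ K ^ M = F ^ T ^ T = False ✓
G ^ M ^ V = F ^ T ^ T = False ✓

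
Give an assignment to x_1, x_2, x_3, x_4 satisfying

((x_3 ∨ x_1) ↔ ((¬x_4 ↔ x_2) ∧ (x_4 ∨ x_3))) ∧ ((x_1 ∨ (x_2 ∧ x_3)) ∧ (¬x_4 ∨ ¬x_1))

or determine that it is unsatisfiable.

x_1=T, x_2=T, x_3=T, x_4=F

  (x_3 ∨ x_1) ↔ ((¬x_4 ↔ x_2) ∧ (x_4 ∨ x_3)) = True
    x_3 ∨ x_1 = True
    (¬x_4 ↔ x_2) ∧ (x_4 ∨ x_3) = True
      ¬x_4 ↔ x_2 = True
        ¬x_4 = True
      x_4 ∨ x_3 = True
  (x_1 ∨ (x_2 ∧ x_3)) ∧ (¬x_4 ∨ ¬x_1) = True
    x_1 ∨ (x_2 ∧ x_3) = True
      x_2 ∧ x_3 = True
    ¬x_4 ∨ ¬x_1 = True
      ¬x_4 = True
      ¬x_1 = False
Both conjuncts True, so the formula holds.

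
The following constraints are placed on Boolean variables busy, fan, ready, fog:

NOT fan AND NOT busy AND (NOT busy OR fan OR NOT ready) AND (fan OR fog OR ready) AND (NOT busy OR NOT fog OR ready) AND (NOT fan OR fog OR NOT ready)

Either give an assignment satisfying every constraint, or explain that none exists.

Unit clause (NOT fan) forces fan = False.
Unit clause (NOT busy) forces busy = False.
Set ready = True.
Set fog = False.
All clauses satisfied.

busy=F, fan=F, ready=T, fog=F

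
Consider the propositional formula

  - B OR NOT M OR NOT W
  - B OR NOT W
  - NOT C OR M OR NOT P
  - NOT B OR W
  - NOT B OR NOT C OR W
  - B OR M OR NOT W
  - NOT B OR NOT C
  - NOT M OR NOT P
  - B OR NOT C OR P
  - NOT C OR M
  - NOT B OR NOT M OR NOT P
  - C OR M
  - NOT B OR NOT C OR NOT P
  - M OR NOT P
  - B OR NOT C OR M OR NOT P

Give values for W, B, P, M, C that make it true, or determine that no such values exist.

W=F; B=F; P=F; M=T; C=F

Set W = False.
  then (NOT B OR W) forces B = False.
Set P = False.
  then (B OR NOT C OR P) forces C = False.
  then (C OR M) forces M = True.
All clauses satisfied.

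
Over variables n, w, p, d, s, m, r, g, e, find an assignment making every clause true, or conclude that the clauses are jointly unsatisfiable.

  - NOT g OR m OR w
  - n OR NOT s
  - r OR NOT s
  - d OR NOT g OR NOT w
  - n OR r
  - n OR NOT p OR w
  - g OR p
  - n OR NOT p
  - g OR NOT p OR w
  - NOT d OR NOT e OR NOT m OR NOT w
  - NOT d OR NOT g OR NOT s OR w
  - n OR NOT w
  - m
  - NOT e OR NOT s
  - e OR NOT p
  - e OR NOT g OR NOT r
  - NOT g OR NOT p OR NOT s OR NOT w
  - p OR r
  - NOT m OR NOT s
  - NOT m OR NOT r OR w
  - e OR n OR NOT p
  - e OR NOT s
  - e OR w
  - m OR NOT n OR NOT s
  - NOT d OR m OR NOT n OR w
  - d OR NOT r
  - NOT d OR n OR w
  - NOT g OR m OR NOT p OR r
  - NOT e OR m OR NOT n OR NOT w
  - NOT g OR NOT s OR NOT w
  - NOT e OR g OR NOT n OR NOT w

Unit clause (m) forces m = True.
In (NOT m OR NOT s) only NOT s is left, so s = False.
Try n = False:
  (n OR r) forces r = True.
  (n OR NOT p) forces p = False.
  (g OR p) forces g = True.
  (n OR NOT w) forces w = False.
  clause (NOT m OR NOT r OR w) is falsified — backtrack.
So n = True.
Set w = False.
  then (NOT m OR NOT r OR w) forces r = False.
  then (e OR w) forces e = True.
  then (p OR r) forces p = True.
  then (g OR NOT p OR w) forces g = True.
Set d = False.
All clauses satisfied.

n = True, w = False, p = True, d = False, s = False, m = True, r = False, g = True, e = True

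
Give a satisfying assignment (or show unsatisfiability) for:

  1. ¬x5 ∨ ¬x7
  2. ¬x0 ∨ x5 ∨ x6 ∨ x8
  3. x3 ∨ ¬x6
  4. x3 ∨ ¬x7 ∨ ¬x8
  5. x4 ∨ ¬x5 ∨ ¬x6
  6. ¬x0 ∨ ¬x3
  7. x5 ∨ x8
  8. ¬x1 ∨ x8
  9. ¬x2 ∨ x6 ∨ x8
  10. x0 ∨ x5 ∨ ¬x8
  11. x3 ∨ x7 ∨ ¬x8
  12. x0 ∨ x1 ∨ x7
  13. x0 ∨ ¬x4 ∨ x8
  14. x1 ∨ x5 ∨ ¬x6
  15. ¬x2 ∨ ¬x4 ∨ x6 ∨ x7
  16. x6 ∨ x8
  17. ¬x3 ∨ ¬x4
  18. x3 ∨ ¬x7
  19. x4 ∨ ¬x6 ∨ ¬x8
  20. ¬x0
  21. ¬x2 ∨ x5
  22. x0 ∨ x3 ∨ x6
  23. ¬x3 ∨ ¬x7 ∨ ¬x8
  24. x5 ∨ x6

Unit clause (¬x0) forces x0 = False.
Set x1 = True.
  then (¬x1 ∨ x8) forces x8 = True.
  then (x0 ∨ x5 ∨ ¬x8) forces x5 = True.
  then (¬x5 ∨ ¬x7) forces x7 = False.
  then (x3 ∨ x7 ∨ ¬x8) forces x3 = True.
  then (¬x3 ∨ ¬x4) forces x4 = False.
  then (x4 ∨ ¬x6 ∨ ¬x8) forces x6 = False.
Set x2 = False.
All clauses satisfied.

x0: False; x1: True; x2: False; x3: True; x4: False; x5: True; x6: False; x7: False; x8: True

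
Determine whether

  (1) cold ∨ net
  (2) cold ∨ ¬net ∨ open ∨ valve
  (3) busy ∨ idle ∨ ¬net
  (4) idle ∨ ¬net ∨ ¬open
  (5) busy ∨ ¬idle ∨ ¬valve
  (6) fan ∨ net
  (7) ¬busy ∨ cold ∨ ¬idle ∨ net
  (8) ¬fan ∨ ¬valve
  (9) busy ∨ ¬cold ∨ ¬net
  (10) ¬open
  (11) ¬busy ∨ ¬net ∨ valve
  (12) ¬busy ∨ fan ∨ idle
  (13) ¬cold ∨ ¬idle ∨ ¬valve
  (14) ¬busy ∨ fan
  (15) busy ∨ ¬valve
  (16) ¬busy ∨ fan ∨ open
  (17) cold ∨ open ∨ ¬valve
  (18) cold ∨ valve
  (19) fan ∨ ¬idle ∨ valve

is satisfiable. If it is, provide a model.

Unit clause (¬open) forces open = False.
Try cold = False:
  (cold ∨ net) forces net = True.
  (cold ∨ ¬net ∨ open ∨ valve) forces valve = True.
  clause (cold ∨ open ∨ ¬valve) is falsified — backtrack.
So cold = True.
Set net = False.
  then (fan ∨ net) forces fan = True.
  then (¬fan ∨ ¬valve) forces valve = False.
Set idle = False.
Set busy = False.
All clauses satisfied.

cold = True, net = False, idle = False, open = False, fan = True, valve = False, busy = False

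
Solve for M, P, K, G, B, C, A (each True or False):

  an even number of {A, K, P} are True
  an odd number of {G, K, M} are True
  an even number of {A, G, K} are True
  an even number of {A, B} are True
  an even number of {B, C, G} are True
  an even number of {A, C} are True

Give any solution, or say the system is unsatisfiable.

M = False, P = False, K = True, G = False, B = True, C = True, A = True

{A, K, P}: 2 true → even ✓
{G, K, M}: 1 true → odd ✓
{A, G, K}: 2 true → even ✓
{A, B}: 2 true → even ✓
{B, C, G}: 2 true → even ✓
{A, C}: 2 true → even ✓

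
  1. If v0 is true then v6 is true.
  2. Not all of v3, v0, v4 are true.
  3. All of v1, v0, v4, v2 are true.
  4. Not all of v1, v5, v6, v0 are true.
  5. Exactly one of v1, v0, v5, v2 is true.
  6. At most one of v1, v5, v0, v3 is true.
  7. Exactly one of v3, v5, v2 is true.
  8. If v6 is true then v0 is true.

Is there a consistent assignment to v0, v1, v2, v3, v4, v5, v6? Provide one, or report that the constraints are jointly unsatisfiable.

The formula is unsatisfiable.

Case v1 = True:
  (3) forces v0 = True.
  Constraint (5) is violated (v1=T, v0=T) — contradiction.
Case v1 = False:
  Constraint (3) is violated (v1=F) — contradiction.
Both cases fail — unsatisfiable.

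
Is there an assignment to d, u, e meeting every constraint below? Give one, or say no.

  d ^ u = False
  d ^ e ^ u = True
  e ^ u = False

d = True; u = True; e = True

d ^ u = T ^ T = False ✓
d ^ e ^ u = T ^ T ^ T = True ✓
e ^ u = T ^ T = False ✓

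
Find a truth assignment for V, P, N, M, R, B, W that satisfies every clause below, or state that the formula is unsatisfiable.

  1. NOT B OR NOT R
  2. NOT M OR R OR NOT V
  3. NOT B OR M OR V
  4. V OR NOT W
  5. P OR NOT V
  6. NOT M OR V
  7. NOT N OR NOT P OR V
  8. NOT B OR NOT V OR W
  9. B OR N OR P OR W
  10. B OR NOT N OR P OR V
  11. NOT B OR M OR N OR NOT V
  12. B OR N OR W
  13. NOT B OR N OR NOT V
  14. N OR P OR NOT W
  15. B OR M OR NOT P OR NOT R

Set V = True.
  then (P OR NOT V) forces P = True.
Set N = True.
Set M = False.
Try R = True:
  (NOT B OR NOT R) forces B = False.
  clause (B OR M OR NOT P OR NOT R) is falsified — backtrack.
So R = False.
Set B = True.
  then (NOT B OR NOT V OR W) forces W = True.
All clauses satisfied.

V = True, P = True, N = True, M = False, R = False, B = True, W = True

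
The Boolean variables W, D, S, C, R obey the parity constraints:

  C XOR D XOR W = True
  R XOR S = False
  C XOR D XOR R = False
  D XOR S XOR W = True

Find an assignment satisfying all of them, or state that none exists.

W=T, D=F, S=F, C=F, R=F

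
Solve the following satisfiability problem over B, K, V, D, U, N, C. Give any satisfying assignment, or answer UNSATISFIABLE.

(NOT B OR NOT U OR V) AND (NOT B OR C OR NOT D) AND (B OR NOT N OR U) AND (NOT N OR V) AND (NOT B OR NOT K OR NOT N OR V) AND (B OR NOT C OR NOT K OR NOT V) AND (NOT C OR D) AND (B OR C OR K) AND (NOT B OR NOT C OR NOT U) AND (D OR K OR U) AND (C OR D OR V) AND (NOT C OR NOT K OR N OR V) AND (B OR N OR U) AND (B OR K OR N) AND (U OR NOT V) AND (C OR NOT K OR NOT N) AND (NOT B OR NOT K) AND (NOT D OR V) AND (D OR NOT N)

Set B = False.
Set K = False.
  then (B OR C OR K) forces C = True.
  then (B OR K OR N) forces N = True.
  then (D OR NOT N) forces D = True.
  then (B OR NOT N OR U) forces U = True.
  then (NOT N OR V) forces V = True.
All clauses satisfied.

B: False; K: False; V: True; D: True; U: True; N: True; C: True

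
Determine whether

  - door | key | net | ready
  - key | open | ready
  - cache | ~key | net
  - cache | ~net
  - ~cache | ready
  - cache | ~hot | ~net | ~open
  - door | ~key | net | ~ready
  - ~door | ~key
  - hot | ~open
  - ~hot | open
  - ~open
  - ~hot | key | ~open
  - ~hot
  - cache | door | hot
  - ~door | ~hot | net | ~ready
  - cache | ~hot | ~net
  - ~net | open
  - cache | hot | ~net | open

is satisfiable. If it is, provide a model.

key=F; cache=T; hot=F; ready=T; open=F; door=F; net=F

Unit clause (~open) forces open = False.
Unit clause (~hot) forces hot = False.
In (~net | open) only ~net is left, so net = False.
Try key = True:
  (cache | ~key | net) forces cache = True.
  (~cache | ready) forces ready = True.
  (door | ~key | net | ~ready) forces door = True.
  clause (~door | ~key) is falsified — backtrack.
So key = False.
  then (key | open | ready) forces ready = True.
Set cache = True.
Set door = False.
All clauses satisfied.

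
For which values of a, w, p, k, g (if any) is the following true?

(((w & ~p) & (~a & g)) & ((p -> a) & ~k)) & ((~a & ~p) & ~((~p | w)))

Unsatisfiable — no assignment works.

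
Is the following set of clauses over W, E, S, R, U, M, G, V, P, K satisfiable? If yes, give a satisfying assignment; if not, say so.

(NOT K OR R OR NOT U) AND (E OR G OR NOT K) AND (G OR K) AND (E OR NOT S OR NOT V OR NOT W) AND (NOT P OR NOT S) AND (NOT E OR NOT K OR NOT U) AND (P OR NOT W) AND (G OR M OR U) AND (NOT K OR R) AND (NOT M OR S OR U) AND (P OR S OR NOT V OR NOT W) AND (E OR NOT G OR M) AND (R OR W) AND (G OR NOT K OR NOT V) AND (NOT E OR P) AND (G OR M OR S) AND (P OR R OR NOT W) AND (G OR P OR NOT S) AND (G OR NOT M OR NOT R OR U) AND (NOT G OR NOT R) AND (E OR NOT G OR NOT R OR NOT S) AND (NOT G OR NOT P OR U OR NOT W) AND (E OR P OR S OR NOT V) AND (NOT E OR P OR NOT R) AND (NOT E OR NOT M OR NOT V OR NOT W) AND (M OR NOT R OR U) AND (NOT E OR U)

W=T, E=T, S=F, R=F, U=T, M=F, G=T, V=F, P=T, K=F

Set W = True.
  then (P OR NOT W) forces P = True.
  then (NOT P OR NOT S) forces S = False.
Set E = True.
  then (NOT E OR U) forces U = True.
  then (NOT E OR NOT K OR NOT U) forces K = False.
  then (G OR K) forces G = True.
  then (NOT G OR NOT R) forces R = False.
Set M = False.
Set V = False.
All clauses satisfied.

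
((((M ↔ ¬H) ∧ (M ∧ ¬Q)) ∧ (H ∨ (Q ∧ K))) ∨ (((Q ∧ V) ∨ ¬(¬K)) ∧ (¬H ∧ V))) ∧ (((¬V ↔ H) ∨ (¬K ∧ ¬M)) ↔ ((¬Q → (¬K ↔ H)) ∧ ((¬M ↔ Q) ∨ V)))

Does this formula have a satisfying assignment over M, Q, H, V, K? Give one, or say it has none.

M=T, Q=F, H=F, V=T, K=T

  (((M ↔ ¬H) ∧ (M ∧ ¬Q)) ∧ (H ∨ (Q ∧ K))) ∨ (((Q ∧ V) ∨ ¬(¬K)) ∧ (¬H ∧ V)) = True
    ((M ↔ ¬H) ∧ (M ∧ ¬Q)) ∧ (H ∨ (Q ∧ K)) = False
      (M ↔ ¬H) ∧ (M ∧ ¬Q) = True
        M ↔ ¬H = True
          ¬H = True
        M ∧ ¬Q = True
          ¬Q = True
      H ∨ (Q ∧ K) = False
        Q ∧ K = False
    ((Q ∧ V) ∨ ¬(¬K)) ∧ (¬H ∧ V) = True
      (Q ∧ V) ∨ ¬(¬K) = True
        Q ∧ V = False
        ¬(¬K) = True
          ¬K = False
      ¬H ∧ V = True
        ¬H = True
  ((¬V ↔ H) ∨ (¬K ∧ ¬M)) ↔ ((¬Q → (¬K ↔ H)) ∧ ((¬M ↔ Q) ∨ V)) = True
    (¬V ↔ H) ∨ (¬K ∧ ¬M) = True
      ¬V ↔ H = True
        ¬V = False
      ¬K ∧ ¬M = False
        ¬K = False
        ¬M = False
    (¬Q → (¬K ↔ H)) ∧ ((¬M ↔ Q) ∨ V) = True
      ¬Q → (¬K ↔ H) = True
        ¬Q = True
        ¬K ↔ H = True
          ¬K = False
      (¬M ↔ Q) ∨ V = True
        ¬M ↔ Q = True
          ¬M = False
Both conjuncts True, so the formula holds.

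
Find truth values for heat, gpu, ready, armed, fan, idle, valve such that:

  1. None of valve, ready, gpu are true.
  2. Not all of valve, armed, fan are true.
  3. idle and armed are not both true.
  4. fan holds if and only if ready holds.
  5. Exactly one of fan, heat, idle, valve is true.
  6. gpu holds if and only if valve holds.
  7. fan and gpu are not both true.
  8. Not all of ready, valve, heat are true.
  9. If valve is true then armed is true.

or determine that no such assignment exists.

heat=T, gpu=F, ready=F, armed=T, fan=F, idle=F, valve=F

  (1) {valve, ready, gpu}: 0 true — none ✓
  (2) {valve, armed, fan}: 1/3 true — not all ✓
  (3) idle=F, armed=T — not both ✓
  (4) fan=F, ready=F — same ✓
  (5) {fan, heat, idle, valve}: 1 true — exactly one ✓
  (6) gpu=F, valve=F — same ✓
  (7) fan=F, gpu=F — not both ✓
  (8) {ready, valve, heat}: 1/3 true — not all ✓
  (9) valve=F ⇒ armed: vacuous ✓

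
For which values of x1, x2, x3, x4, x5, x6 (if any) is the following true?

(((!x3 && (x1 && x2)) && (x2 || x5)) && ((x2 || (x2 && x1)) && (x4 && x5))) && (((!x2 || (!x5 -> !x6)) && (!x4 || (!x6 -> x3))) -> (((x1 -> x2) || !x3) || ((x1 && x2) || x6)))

x1 = True, x2 = True, x3 = False, x4 = True, x5 = True, x6 = True

  ((!x3 && (x1 && x2)) && (x2 || x5)) && ((x2 || (x2 && x1)) && (x4 && x5)) = True
    (!x3 && (x1 && x2)) && (x2 || x5) = True
      !x3 && (x1 && x2) = True
        !x3 = True
        x1 && x2 = True
      x2 || x5 = True
    (x2 || (x2 && x1)) && (x4 && x5) = True
      x2 || (x2 && x1) = True
        x2 && x1 = True
      x4 && x5 = True
  ((!x2 || (!x5 -> !x6)) && (!x4 || (!x6 -> x3))) -> (((x1 -> x2) || !x3) || ((x1 && x2) || x6)) = True
    (!x2 || (!x5 -> !x6)) && (!x4 || (!x6 -> x3)) = True
      !x2 || (!x5 -> !x6) = True
        !x2 = False
        !x5 -> !x6 = True
          !x5 = False
          !x6 = False
      !x4 || (!x6 -> x3) = True
        !x4 = False
        !x6 -> x3 = True
          !x6 = False
    ((x1 -> x2) || !x3) || ((x1 && x2) || x6) = True
      (x1 -> x2) || !x3 = True
        x1 -> x2 = True
        !x3 = True
      (x1 && x2) || x6 = True
        x1 && x2 = True
Both conjuncts True, so the formula holds.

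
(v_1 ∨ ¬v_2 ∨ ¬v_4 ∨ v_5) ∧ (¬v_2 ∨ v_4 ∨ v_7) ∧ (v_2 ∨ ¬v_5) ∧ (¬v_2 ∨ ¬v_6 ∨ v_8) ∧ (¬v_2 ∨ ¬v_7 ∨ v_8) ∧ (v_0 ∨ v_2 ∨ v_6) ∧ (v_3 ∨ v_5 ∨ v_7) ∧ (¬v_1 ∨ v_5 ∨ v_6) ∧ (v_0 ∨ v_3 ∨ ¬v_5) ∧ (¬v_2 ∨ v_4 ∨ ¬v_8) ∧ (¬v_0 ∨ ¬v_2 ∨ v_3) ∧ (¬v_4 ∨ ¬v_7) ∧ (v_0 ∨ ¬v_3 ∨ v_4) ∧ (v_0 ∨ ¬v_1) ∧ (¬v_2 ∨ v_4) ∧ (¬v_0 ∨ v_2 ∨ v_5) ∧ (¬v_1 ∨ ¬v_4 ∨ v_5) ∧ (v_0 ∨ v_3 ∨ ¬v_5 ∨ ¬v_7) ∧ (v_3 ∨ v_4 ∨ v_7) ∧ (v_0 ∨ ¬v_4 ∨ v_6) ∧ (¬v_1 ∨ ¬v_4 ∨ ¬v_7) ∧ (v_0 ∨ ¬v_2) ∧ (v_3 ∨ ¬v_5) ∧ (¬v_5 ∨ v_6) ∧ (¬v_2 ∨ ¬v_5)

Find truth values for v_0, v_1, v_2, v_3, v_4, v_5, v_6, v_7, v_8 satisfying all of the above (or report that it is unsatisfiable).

v_0 = False; v_1 = False; v_2 = False; v_3 = True; v_4 = True; v_5 = False; v_6 = True; v_7 = False; v_8 = False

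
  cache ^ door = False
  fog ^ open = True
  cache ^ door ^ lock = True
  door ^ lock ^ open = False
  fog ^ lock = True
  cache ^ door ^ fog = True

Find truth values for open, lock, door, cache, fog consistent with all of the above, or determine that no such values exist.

No satisfying assignment exists.

Adding constraints 3, 5, 6 mod 2: every variable appears an even number of times on the left, so the left side is 0.
But the right sides sum to 1 (mod 2). 0 ≠ 1 — the system is inconsistent.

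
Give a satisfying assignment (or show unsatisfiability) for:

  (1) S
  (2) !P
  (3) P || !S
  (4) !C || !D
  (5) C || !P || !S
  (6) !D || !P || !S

UNSATISFIABLE

Case P = True:
  Clause (!P) is falsified — contradiction.
Case P = False:
  (S) forces S = True.
  Clause (P || !S) is falsified — contradiction.
Both cases fail, so the formula is unsatisfiable.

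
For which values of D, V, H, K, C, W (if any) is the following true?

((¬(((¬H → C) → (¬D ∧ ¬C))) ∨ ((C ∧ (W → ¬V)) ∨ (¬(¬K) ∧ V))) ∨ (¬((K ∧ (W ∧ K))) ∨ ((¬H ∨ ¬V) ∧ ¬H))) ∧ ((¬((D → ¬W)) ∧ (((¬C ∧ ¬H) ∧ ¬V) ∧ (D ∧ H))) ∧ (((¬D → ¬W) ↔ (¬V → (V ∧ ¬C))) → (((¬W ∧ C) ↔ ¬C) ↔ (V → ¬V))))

Case H = True: the conjunct ¬H is False.
Case H = False: the conjunct H is False.
Both cases fail — unsatisfiable.

UNSATISFIABLE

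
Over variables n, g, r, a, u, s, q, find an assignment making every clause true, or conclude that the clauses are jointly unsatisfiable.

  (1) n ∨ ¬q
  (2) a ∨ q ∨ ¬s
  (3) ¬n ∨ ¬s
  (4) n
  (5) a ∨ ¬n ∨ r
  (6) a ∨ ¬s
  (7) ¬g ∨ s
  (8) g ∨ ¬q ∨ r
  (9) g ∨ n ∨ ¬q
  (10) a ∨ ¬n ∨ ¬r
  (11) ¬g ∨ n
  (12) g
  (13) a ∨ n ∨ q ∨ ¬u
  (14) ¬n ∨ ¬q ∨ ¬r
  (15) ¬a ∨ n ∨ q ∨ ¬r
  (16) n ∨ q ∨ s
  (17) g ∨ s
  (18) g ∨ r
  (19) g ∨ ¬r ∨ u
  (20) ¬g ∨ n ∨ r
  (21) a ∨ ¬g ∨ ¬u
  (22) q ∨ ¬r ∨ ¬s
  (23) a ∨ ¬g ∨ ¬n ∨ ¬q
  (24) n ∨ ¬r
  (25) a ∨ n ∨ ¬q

The formula is unsatisfiable.

Case n = True:
  (¬n ∨ ¬s) forces s = False.
  (¬g ∨ s) forces g = False.
  Clause (g) is falsified — contradiction.
Case n = False:
  Clause (n) is falsified — contradiction.
Both cases fail, so the formula is unsatisfiable.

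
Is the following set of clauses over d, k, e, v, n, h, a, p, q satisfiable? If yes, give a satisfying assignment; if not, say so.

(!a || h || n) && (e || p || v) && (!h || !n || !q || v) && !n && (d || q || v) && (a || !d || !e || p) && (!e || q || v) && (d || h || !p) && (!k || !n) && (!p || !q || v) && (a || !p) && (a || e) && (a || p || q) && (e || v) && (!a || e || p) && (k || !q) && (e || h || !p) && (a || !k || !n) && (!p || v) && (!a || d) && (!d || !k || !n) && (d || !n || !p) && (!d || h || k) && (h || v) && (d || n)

d = True; k = True; e = True; v = True; n = False; h = True; a = True; p = True; q = False

Unit clause (!n) forces n = False.
In (d || n) only d is left, so d = True.
Set k = True.
Set e = True.
Set v = True.
Set h = True.
Try a = False:
  (a || !d || !e || p) forces p = True.
  clause (a || !p) is falsified — backtrack.
So a = True.
Set p = True.
Set q = False.
All clauses satisfied.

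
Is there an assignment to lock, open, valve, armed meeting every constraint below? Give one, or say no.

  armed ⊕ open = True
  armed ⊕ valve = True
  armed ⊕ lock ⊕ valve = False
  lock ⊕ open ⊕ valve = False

Adding constraints 1, 3, 4 mod 2: every variable appears an even number of times on the left, so the left side is 0.
But the right sides sum to 1 (mod 2). 0 ≠ 1 — the system is inconsistent.

UNSATISFIABLE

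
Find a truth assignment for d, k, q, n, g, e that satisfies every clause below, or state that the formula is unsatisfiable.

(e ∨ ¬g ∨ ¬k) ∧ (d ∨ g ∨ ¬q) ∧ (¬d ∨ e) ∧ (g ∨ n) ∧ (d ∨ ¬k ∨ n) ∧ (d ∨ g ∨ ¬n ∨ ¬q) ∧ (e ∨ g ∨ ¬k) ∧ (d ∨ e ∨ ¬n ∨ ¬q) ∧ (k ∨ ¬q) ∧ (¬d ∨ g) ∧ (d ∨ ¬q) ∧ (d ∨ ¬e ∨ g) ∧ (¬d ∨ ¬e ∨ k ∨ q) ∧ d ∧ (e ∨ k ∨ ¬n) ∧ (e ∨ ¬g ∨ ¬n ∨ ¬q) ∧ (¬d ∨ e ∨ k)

Unit clause (d) forces d = True.
In (¬d ∨ e) only e is left, so e = True.
In (¬d ∨ g) only g is left, so g = True.
Try k = False:
  (k ∨ ¬q) forces q = False.
  clause (¬d ∨ ¬e ∨ k ∨ q) is falsified — backtrack.
So k = True.
Set q = False.
Set n = False.
All clauses satisfied.

d = True, k = True, q = False, n = False, g = True, e = True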